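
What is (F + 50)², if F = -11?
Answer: 1521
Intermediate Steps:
(F + 50)² = (-11 + 50)² = 39² = 1521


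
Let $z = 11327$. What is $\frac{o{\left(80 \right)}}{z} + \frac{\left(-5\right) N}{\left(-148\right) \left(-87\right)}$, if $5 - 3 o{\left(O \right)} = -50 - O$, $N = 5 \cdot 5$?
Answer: $- \frac{836455}{145846452} \approx -0.0057352$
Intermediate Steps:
$N = 25$
$o{\left(O \right)} = \frac{55}{3} + \frac{O}{3}$ ($o{\left(O \right)} = \frac{5}{3} - \frac{-50 - O}{3} = \frac{5}{3} + \left(\frac{50}{3} + \frac{O}{3}\right) = \frac{55}{3} + \frac{O}{3}$)
$\frac{o{\left(80 \right)}}{z} + \frac{\left(-5\right) N}{\left(-148\right) \left(-87\right)} = \frac{\frac{55}{3} + \frac{1}{3} \cdot 80}{11327} + \frac{\left(-5\right) 25}{\left(-148\right) \left(-87\right)} = \left(\frac{55}{3} + \frac{80}{3}\right) \frac{1}{11327} - \frac{125}{12876} = 45 \cdot \frac{1}{11327} - \frac{125}{12876} = \frac{45}{11327} - \frac{125}{12876} = - \frac{836455}{145846452}$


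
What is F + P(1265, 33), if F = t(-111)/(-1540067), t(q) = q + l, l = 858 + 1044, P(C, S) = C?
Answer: 1948182964/1540067 ≈ 1265.0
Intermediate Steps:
l = 1902
t(q) = 1902 + q (t(q) = q + 1902 = 1902 + q)
F = -1791/1540067 (F = (1902 - 111)/(-1540067) = 1791*(-1/1540067) = -1791/1540067 ≈ -0.0011629)
F + P(1265, 33) = -1791/1540067 + 1265 = 1948182964/1540067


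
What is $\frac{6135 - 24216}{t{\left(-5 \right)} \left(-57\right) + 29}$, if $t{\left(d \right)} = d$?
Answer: $- \frac{18081}{314} \approx -57.583$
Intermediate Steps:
$\frac{6135 - 24216}{t{\left(-5 \right)} \left(-57\right) + 29} = \frac{6135 - 24216}{\left(-5\right) \left(-57\right) + 29} = - \frac{18081}{285 + 29} = - \frac{18081}{314}$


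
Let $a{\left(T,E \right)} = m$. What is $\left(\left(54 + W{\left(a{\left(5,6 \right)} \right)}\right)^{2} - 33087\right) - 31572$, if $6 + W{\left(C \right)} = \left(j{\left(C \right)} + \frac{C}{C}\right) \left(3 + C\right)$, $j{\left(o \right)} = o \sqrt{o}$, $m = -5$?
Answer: $-63043 + 920 i \sqrt{5} \approx -63043.0 + 2057.2 i$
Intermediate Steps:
$j{\left(o \right)} = o^{\frac{3}{2}}$
$a{\left(T,E \right)} = -5$
$W{\left(C \right)} = -6 + \left(1 + C^{\frac{3}{2}}\right) \left(3 + C\right)$ ($W{\left(C \right)} = -6 + \left(C^{\frac{3}{2}} + \frac{C}{C}\right) \left(3 + C\right) = -6 + \left(C^{\frac{3}{2}} + 1\right) \left(3 + C\right) = -6 + \left(1 + C^{\frac{3}{2}}\right) \left(3 + C\right)$)
$\left(\left(54 + W{\left(a{\left(5,6 \right)} \right)}\right)^{2} - 33087\right) - 31572 = \left(\left(54 + \left(-3 - 5 + \left(-5\right)^{\frac{5}{2}} + 3 \left(-5\right)^{\frac{3}{2}}\right)\right)^{2} - 33087\right) - 31572 = \left(\left(54 + \left(-3 - 5 + 25 i \sqrt{5} + 3 \left(- 5 i \sqrt{5}\right)\right)\right)^{2} - 33087\right) - 31572 = \left(\left(54 - \left(8 - 10 i \sqrt{5}\right)\right)^{2} - 33087\right) - 31572 = \left(\left(46 + 10 i \sqrt{5}\right)^{2} - 33087\right) - 31572 = \left(-33087 + \left(46 + 10 i \sqrt{5}\right)^{2}\right) - 31572 = -64659 + \left(46 + 10 i \sqrt{5}\right)^{2}$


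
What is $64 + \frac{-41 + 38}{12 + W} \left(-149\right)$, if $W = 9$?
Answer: $\frac{597}{7} \approx 85.286$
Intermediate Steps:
$64 + \frac{-41 + 38}{12 + W} \left(-149\right) = 64 + \frac{-41 + 38}{12 + 9} \left(-149\right) = 64 + - \frac{3}{21} \left(-149\right) = 64 + \left(-3\right) \frac{1}{21} \left(-149\right) = 64 - - \frac{149}{7} = 64 + \frac{149}{7} = \frac{597}{7}$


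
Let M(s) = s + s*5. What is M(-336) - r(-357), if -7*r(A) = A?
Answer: -2067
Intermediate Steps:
M(s) = 6*s (M(s) = s + 5*s = 6*s)
r(A) = -A/7
M(-336) - r(-357) = 6*(-336) - (-1)*(-357)/7 = -2016 - 1*51 = -2016 - 51 = -2067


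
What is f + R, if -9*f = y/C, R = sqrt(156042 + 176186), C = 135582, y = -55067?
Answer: 55067/1220238 + 2*sqrt(83057) ≈ 576.44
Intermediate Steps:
R = 2*sqrt(83057) (R = sqrt(332228) = 2*sqrt(83057) ≈ 576.39)
f = 55067/1220238 (f = -(-55067)/(9*135582) = -1/9*(-55067/135582) = 55067/1220238 ≈ 0.045128)
f + R = 55067/1220238 + 2*sqrt(83057)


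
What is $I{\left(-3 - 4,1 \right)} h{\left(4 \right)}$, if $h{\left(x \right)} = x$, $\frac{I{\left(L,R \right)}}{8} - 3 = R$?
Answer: $128$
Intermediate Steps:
$I{\left(L,R \right)} = 24 + 8 R$
$I{\left(-3 - 4,1 \right)} h{\left(4 \right)} = \left(24 + 8 \cdot 1\right) 4 = \left(24 + 8\right) 4 = 32 \cdot 4 = 128$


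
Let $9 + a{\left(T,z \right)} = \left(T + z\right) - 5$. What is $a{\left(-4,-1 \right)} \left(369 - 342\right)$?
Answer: $-513$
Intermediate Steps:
$a{\left(T,z \right)} = -14 + T + z$ ($a{\left(T,z \right)} = -9 - \left(5 - T - z\right) = -9 + \left(-5 + T + z\right) = -14 + T + z$)
$a{\left(-4,-1 \right)} \left(369 - 342\right) = \left(-14 - 4 - 1\right) \left(369 - 342\right) = - 19 \left(369 - 342\right) = \left(-19\right) 27 = -513$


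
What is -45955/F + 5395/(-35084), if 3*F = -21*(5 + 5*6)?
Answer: 6575361/35084 ≈ 187.42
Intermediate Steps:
F = -245 (F = (-21*(5 + 5*6))/3 = (-21*(5 + 30))/3 = (-21*35)/3 = (⅓)*(-735) = -245)
-45955/F + 5395/(-35084) = -45955/(-245) + 5395/(-35084) = -45955*(-1/245) + 5395*(-1/35084) = 1313/7 - 5395/35084 = 6575361/35084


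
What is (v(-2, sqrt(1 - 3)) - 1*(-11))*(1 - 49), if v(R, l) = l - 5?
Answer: -288 - 48*I*sqrt(2) ≈ -288.0 - 67.882*I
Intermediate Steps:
v(R, l) = -5 + l
(v(-2, sqrt(1 - 3)) - 1*(-11))*(1 - 49) = ((-5 + sqrt(1 - 3)) - 1*(-11))*(1 - 49) = ((-5 + sqrt(-2)) + 11)*(-48) = ((-5 + I*sqrt(2)) + 11)*(-48) = (6 + I*sqrt(2))*(-48) = -288 - 48*I*sqrt(2)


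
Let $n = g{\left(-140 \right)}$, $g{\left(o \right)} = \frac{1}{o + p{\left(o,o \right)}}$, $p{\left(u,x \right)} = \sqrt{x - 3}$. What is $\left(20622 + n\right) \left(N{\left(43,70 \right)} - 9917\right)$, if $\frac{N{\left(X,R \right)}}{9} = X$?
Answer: $- \frac{3880044257180}{19743} + \frac{9530 i \sqrt{143}}{19743} \approx -1.9653 \cdot 10^{8} + 5.7723 i$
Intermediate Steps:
$p{\left(u,x \right)} = \sqrt{-3 + x}$
$g{\left(o \right)} = \frac{1}{o + \sqrt{-3 + o}}$
$N{\left(X,R \right)} = 9 X$
$n = \frac{1}{-140 + i \sqrt{143}}$ ($n = \frac{1}{-140 + \sqrt{-3 - 140}} = \frac{1}{-140 + \sqrt{-143}} = \frac{1}{-140 + i \sqrt{143}} \approx -0.0070911 - 0.0006057 i$)
$\left(20622 + n\right) \left(N{\left(43,70 \right)} - 9917\right) = \left(20622 - \left(\frac{140}{19743} + \frac{i \sqrt{143}}{19743}\right)\right) \left(9 \cdot 43 - 9917\right) = \left(\frac{407140006}{19743} - \frac{i \sqrt{143}}{19743}\right) \left(387 - 9917\right) = \left(\frac{407140006}{19743} - \frac{i \sqrt{143}}{19743}\right) \left(-9530\right) = - \frac{3880044257180}{19743} + \frac{9530 i \sqrt{143}}{19743}$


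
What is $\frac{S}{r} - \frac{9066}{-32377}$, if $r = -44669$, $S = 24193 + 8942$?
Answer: $- \frac{667842741}{1446248213} \approx -0.46178$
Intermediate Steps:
$S = 33135$
$\frac{S}{r} - \frac{9066}{-32377} = \frac{33135}{-44669} - \frac{9066}{-32377} = 33135 \left(- \frac{1}{44669}\right) - - \frac{9066}{32377} = - \frac{33135}{44669} + \frac{9066}{32377} = - \frac{667842741}{1446248213}$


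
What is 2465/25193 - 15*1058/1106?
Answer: -28363330/1990247 ≈ -14.251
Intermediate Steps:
2465/25193 - 15*1058/1106 = 2465*(1/25193) - 15870*1/1106 = 2465/25193 - 7935/553 = -28363330/1990247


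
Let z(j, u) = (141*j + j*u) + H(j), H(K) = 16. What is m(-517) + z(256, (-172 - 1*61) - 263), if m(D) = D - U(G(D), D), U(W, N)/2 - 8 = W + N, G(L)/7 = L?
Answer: -83125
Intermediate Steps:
G(L) = 7*L
U(W, N) = 16 + 2*N + 2*W (U(W, N) = 16 + 2*(W + N) = 16 + 2*(N + W) = 16 + (2*N + 2*W) = 16 + 2*N + 2*W)
m(D) = -16 - 15*D (m(D) = D - (16 + 2*D + 2*(7*D)) = D - (16 + 2*D + 14*D) = D - (16 + 16*D) = D + (-16 - 16*D) = -16 - 15*D)
z(j, u) = 16 + 141*j + j*u (z(j, u) = (141*j + j*u) + 16 = 16 + 141*j + j*u)
m(-517) + z(256, (-172 - 1*61) - 263) = (-16 - 15*(-517)) + (16 + 141*256 + 256*((-172 - 1*61) - 263)) = (-16 + 7755) + (16 + 36096 + 256*((-172 - 61) - 263)) = 7739 + (16 + 36096 + 256*(-233 - 263)) = 7739 + (16 + 36096 + 256*(-496)) = 7739 + (16 + 36096 - 126976) = 7739 - 90864 = -83125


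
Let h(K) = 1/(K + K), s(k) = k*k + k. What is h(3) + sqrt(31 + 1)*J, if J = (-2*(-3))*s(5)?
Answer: 1/6 + 720*sqrt(2) ≈ 1018.4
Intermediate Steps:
s(k) = k + k**2 (s(k) = k**2 + k = k + k**2)
J = 180 (J = (-2*(-3))*(5*(1 + 5)) = 6*(5*6) = 6*30 = 180)
h(K) = 1/(2*K)
h(3) + sqrt(31 + 1)*J = (1/2)/3 + sqrt(31 + 1)*180 = (1/2)*(1/3) + sqrt(32)*180 = 1/6 + (4*sqrt(2))*180 = 1/6 + 720*sqrt(2)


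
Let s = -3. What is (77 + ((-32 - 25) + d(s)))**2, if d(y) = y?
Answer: 289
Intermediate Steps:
(77 + ((-32 - 25) + d(s)))**2 = (77 + ((-32 - 25) - 3))**2 = (77 + (-57 - 3))**2 = (77 - 60)**2 = 17**2 = 289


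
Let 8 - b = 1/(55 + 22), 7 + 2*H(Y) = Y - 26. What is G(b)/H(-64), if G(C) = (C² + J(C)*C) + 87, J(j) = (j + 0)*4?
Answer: -4813896/575113 ≈ -8.3703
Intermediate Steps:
H(Y) = -33/2 + Y/2 (H(Y) = -7/2 + (Y - 26)/2 = -7/2 + (-26 + Y)/2 = -7/2 + (-13 + Y/2) = -33/2 + Y/2)
b = 615/77 (b = 8 - 1/(55 + 22) = 8 - 1/77 = 615/77 ≈ 7.9870)
J(j) = 4*j (J(j) = j*4 = 4*j)
G(C) = 87 + 5*C² (G(C) = (C² + (4*C)*C) + 87 = (C² + 4*C²) + 87 = 5*C² + 87 = 87 + 5*C²)
G(b)/H(-64) = (87 + 5*(615/77)²)/(-33/2 + (½)*(-64)) = (87 + 5*(378225/5929))/(-33/2 - 32) = (87 + 1891125/5929)/(-97/2) = (2406948/5929)*(-2/97) = -4813896/575113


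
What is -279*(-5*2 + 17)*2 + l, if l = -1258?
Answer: -5164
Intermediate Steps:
-279*(-5*2 + 17)*2 + l = -279*(-5*2 + 17)*2 - 1258 = -279*(-10 + 17)*2 - 1258 = -1953*2 - 1258 = -279*14 - 1258 = -3906 - 1258 = -5164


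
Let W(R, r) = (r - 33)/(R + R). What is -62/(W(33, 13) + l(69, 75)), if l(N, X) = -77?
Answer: 2046/2551 ≈ 0.80204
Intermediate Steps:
W(R, r) = (-33 + r)/(2*R) (W(R, r) = (-33 + r)/((2*R)) = (-33 + r)*(1/(2*R)) = (-33 + r)/(2*R))
-62/(W(33, 13) + l(69, 75)) = -62/((½)*(-33 + 13)/33 - 77) = -62/((½)*(1/33)*(-20) - 77) = -62/(-10/33 - 77) = -62/(-2551/33) = -33/2551*(-62) = 2046/2551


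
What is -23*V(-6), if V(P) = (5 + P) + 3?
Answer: -46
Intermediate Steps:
V(P) = 8 + P
-23*V(-6) = -23*(8 - 6) = -23*2 = -46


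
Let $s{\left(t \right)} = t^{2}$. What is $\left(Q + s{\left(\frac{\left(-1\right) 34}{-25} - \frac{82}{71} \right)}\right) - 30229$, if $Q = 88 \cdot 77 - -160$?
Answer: $- \frac{73387375629}{3150625} \approx -23293.0$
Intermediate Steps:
$Q = 6936$ ($Q = 6776 + 160 = 6936$)
$\left(Q + s{\left(\frac{\left(-1\right) 34}{-25} - \frac{82}{71} \right)}\right) - 30229 = \left(6936 + \left(\frac{\left(-1\right) 34}{-25} - \frac{82}{71}\right)^{2}\right) - 30229 = \left(6936 + \left(\left(-34\right) \left(- \frac{1}{25}\right) - \frac{82}{71}\right)^{2}\right) - 30229 = \left(6936 + \left(\frac{34}{25} - \frac{82}{71}\right)^{2}\right) - 30229 = \left(6936 + \left(\frac{364}{1775}\right)^{2}\right) - 30229 = \left(6936 + \frac{132496}{3150625}\right) - 30229 = \frac{21852867496}{3150625} - 30229 = - \frac{73387375629}{3150625}$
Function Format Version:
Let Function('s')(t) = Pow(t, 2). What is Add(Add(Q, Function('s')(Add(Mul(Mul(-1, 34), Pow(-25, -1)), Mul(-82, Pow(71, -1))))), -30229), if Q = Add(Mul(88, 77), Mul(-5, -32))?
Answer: Rational(-73387375629, 3150625) ≈ -23293.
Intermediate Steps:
Q = 6936 (Q = Add(6776, 160) = 6936)
Add(Add(Q, Function('s')(Add(Mul(Mul(-1, 34), Pow(-25, -1)), Mul(-82, Pow(71, -1))))), -30229) = Add(Add(6936, Pow(Add(Mul(Mul(-1, 34), Pow(-25, -1)), Mul(-82, Pow(71, -1))), 2)), -30229) = Add(Add(6936, Pow(Add(Mul(-34, Rational(-1, 25)), Mul(-82, Rational(1, 71))), 2)), -30229) = Add(Add(6936, Pow(Add(Rational(34, 25), Rational(-82, 71)), 2)), -30229) = Add(Add(6936, Pow(Rational(364, 1775), 2)), -30229) = Add(Add(6936, Rational(132496, 3150625)), -30229) = Add(Rational(21852867496, 3150625), -30229) = Rational(-73387375629, 3150625)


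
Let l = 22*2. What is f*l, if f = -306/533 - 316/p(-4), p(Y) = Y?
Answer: 1839244/533 ≈ 3450.7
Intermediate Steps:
l = 44
f = 41801/533 (f = -306/533 - 316/(-4) = -306*1/533 - 316*(-¼) = -306/533 + 79 = 41801/533 ≈ 78.426)
f*l = (41801/533)*44 = 1839244/533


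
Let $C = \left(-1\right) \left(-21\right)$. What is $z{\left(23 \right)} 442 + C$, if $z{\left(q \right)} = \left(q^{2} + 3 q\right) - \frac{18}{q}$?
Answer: $\frac{6071795}{23} \approx 2.6399 \cdot 10^{5}$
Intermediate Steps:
$z{\left(q \right)} = q^{2} - \frac{18}{q} + 3 q$
$C = 21$
$z{\left(23 \right)} 442 + C = \frac{-18 + 23^{2} \left(3 + 23\right)}{23} \cdot 442 + 21 = \frac{-18 + 529 \cdot 26}{23} \cdot 442 + 21 = \frac{-18 + 13754}{23} \cdot 442 + 21 = \frac{1}{23} \cdot 13736 \cdot 442 + 21 = \frac{13736}{23} \cdot 442 + 21 = \frac{6071312}{23} + 21 = \frac{6071795}{23}$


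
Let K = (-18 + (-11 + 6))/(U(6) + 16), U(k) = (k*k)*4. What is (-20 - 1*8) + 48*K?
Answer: -349/10 ≈ -34.900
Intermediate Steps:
U(k) = 4*k² (U(k) = k²*4 = 4*k²)
K = -23/160 (K = (-18 + (-11 + 6))/(4*6² + 16) = (-18 - 5)/(4*36 + 16) = -23/(144 + 16) = -23/160 ≈ -0.14375)
(-20 - 1*8) + 48*K = (-20 - 1*8) + 48*(-23/160) = (-20 - 8) - 69/10 = -28 - 69/10 = -349/10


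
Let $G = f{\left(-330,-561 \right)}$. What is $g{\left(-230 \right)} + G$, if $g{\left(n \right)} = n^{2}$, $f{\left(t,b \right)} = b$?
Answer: $52339$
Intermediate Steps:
$G = -561$
$g{\left(-230 \right)} + G = \left(-230\right)^{2} - 561 = 52900 - 561 = 52339$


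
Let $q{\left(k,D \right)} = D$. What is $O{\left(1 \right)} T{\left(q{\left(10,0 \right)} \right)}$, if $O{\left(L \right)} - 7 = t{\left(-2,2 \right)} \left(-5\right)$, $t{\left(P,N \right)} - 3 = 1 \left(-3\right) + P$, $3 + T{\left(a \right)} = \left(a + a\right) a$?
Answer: $-51$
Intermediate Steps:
$T{\left(a \right)} = -3 + 2 a^{2}$ ($T{\left(a \right)} = -3 + \left(a + a\right) a = -3 + 2 a a = -3 + 2 a^{2}$)
$t{\left(P,N \right)} = P$ ($t{\left(P,N \right)} = 3 + \left(1 \left(-3\right) + P\right) = 3 + \left(-3 + P\right) = P$)
$O{\left(L \right)} = 17$ ($O{\left(L \right)} = 7 - -10 = 7 + 10 = 17$)
$O{\left(1 \right)} T{\left(q{\left(10,0 \right)} \right)} = 17 \left(-3 + 2 \cdot 0^{2}\right) = 17 \left(-3 + 2 \cdot 0\right) = 17 \left(-3 + 0\right) = 17 \left(-3\right) = -51$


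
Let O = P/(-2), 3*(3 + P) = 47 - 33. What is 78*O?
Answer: -65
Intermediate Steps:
P = 5/3 (P = -3 + (47 - 33)/3 = -3 + (⅓)*14 = -3 + 14/3 = 5/3 ≈ 1.6667)
O = -⅚ (O = (5/3)/(-2) = -½*5/3 = -⅚ ≈ -0.83333)
78*O = 78*(-⅚) = -65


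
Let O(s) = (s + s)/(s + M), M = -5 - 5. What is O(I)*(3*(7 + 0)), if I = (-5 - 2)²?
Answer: 686/13 ≈ 52.769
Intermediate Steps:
M = -10
I = 49 (I = (-7)² = 49)
O(s) = 2*s/(-10 + s) (O(s) = (s + s)/(s - 10) = (2*s)/(-10 + s) = 2*s/(-10 + s))
O(I)*(3*(7 + 0)) = (2*49/(-10 + 49))*(3*(7 + 0)) = (2*49/39)*(3*7) = (2*49*(1/39))*21 = (98/39)*21 = 686/13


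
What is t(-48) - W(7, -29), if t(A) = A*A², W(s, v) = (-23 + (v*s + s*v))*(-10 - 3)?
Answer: -116169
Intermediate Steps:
W(s, v) = 299 - 26*s*v (W(s, v) = (-23 + (s*v + s*v))*(-13) = (-23 + 2*s*v)*(-13) = 299 - 26*s*v)
t(A) = A³
t(-48) - W(7, -29) = (-48)³ - (299 - 26*7*(-29)) = -110592 - (299 + 5278) = -110592 - 1*5577 = -110592 - 5577 = -116169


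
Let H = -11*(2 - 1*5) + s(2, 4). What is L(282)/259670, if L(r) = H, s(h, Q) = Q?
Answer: 37/259670 ≈ 0.00014249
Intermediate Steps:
H = 37 (H = -11*(2 - 1*5) + 4 = -11*(2 - 5) + 4 = -11*(-3) + 4 = 33 + 4 = 37)
L(r) = 37
L(282)/259670 = 37/259670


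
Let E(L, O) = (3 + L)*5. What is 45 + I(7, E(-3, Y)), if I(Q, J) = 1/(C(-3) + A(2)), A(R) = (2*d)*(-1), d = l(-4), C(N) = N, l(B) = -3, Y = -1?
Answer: 136/3 ≈ 45.333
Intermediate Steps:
E(L, O) = 15 + 5*L
d = -3
A(R) = 6 (A(R) = (2*(-3))*(-1) = -6*(-1) = 6)
I(Q, J) = ⅓ (I(Q, J) = 1/(-3 + 6) = 1/3 = ⅓)
45 + I(7, E(-3, Y)) = 45 + ⅓ = 136/3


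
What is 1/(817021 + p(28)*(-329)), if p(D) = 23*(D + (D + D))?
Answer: 1/181393 ≈ 5.5129e-6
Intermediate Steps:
p(D) = 69*D (p(D) = 23*(D + 2*D) = 23*(3*D) = 69*D)
1/(817021 + p(28)*(-329)) = 1/(817021 + (69*28)*(-329)) = 1/(817021 + 1932*(-329)) = 1/(817021 - 635628) = 1/181393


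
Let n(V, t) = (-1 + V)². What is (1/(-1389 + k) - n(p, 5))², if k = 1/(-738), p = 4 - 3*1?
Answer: 544644/1050795156889 ≈ 5.1832e-7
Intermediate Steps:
p = 1 (p = 4 - 3 = 1)
k = -1/738 ≈ -0.0013550
(1/(-1389 + k) - n(p, 5))² = (1/(-1389 - 1/738) - (-1 + 1)²)² = (1/(-1025083/738) - 1*0²)² = (-738/1025083 - 1*0)² = (-738/1025083 + 0)² = (-738/1025083)² = 544644/1050795156889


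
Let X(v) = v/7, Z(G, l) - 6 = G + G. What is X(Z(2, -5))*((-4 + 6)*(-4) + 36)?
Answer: 40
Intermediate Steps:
Z(G, l) = 6 + 2*G (Z(G, l) = 6 + (G + G) = 6 + 2*G)
X(v) = v/7 (X(v) = v*(⅐) = v/7)
X(Z(2, -5))*((-4 + 6)*(-4) + 36) = ((6 + 2*2)/7)*((-4 + 6)*(-4) + 36) = ((6 + 4)/7)*(2*(-4) + 36) = ((⅐)*10)*(-8 + 36) = (10/7)*28 = 40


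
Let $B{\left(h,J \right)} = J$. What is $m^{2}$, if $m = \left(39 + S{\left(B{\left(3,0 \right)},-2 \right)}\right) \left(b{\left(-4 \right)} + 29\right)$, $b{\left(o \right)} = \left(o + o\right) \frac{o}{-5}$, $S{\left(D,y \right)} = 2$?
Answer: $\frac{21464689}{25} \approx 8.5859 \cdot 10^{5}$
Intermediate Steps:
$b{\left(o \right)} = - \frac{2 o^{2}}{5}$ ($b{\left(o \right)} = 2 o o \left(- \frac{1}{5}\right) = 2 o \left(- \frac{o}{5}\right) = - \frac{2 o^{2}}{5}$)
$m = \frac{4633}{5}$ ($m = \left(39 + 2\right) \left(- \frac{2 \left(-4\right)^{2}}{5} + 29\right) = 41 \left(\left(- \frac{2}{5}\right) 16 + 29\right) = 41 \left(- \frac{32}{5} + 29\right) = 41 \cdot \frac{113}{5} = \frac{4633}{5} \approx 926.6$)
$m^{2} = \left(\frac{4633}{5}\right)^{2} = \frac{21464689}{25}$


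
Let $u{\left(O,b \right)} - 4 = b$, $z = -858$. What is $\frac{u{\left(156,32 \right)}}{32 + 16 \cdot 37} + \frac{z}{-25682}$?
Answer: $\frac{60831}{667732} \approx 0.091101$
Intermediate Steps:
$u{\left(O,b \right)} = 4 + b$
$\frac{u{\left(156,32 \right)}}{32 + 16 \cdot 37} + \frac{z}{-25682} = \frac{4 + 32}{32 + 16 \cdot 37} - \frac{858}{-25682} = \frac{36}{32 + 592} - - \frac{429}{12841} = \frac{36}{624} + \frac{429}{12841} = 36 \cdot \frac{1}{624} + \frac{429}{12841} = \frac{3}{52} + \frac{429}{12841} = \frac{60831}{667732}$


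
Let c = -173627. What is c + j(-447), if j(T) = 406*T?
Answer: -355109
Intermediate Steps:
c + j(-447) = -173627 + 406*(-447) = -173627 - 181482 = -355109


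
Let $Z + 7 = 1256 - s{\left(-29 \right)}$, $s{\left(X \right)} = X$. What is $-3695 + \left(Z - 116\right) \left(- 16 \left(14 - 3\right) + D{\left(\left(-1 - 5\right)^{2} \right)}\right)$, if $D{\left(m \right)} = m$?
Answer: $-166375$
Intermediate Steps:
$Z = 1278$ ($Z = -7 + \left(1256 - -29\right) = -7 + \left(1256 + 29\right) = -7 + 1285 = 1278$)
$-3695 + \left(Z - 116\right) \left(- 16 \left(14 - 3\right) + D{\left(\left(-1 - 5\right)^{2} \right)}\right) = -3695 + \left(1278 - 116\right) \left(- 16 \left(14 - 3\right) + \left(-1 - 5\right)^{2}\right) = -3695 + 1162 \left(\left(-16\right) 11 + \left(-6\right)^{2}\right) = -3695 + 1162 \left(-176 + 36\right) = -3695 + 1162 \left(-140\right) = -3695 - 162680 = -166375$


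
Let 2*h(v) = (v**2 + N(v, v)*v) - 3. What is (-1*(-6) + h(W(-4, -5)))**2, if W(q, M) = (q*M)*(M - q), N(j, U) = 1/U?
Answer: 42025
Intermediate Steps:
W(q, M) = M*q*(M - q) (W(q, M) = (M*q)*(M - q) = M*q*(M - q))
h(v) = -1 + v**2/2 (h(v) = ((v**2 + v/v) - 3)/2 = ((v**2 + 1) - 3)/2 = ((1 + v**2) - 3)/2 = (-2 + v**2)/2 = -1 + v**2/2)
(-1*(-6) + h(W(-4, -5)))**2 = (-1*(-6) + (-1 + (-5*(-4)*(-5 - 1*(-4)))**2/2))**2 = (6 + (-1 + (-5*(-4)*(-5 + 4))**2/2))**2 = (6 + (-1 + (-5*(-4)*(-1))**2/2))**2 = (6 + (-1 + (1/2)*(-20)**2))**2 = (6 + (-1 + (1/2)*400))**2 = (6 + (-1 + 200))**2 = (6 + 199)**2 = 205**2 = 42025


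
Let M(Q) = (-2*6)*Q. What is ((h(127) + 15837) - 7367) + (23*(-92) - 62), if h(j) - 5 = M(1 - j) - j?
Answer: 7682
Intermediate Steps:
M(Q) = -12*Q
h(j) = -7 + 11*j (h(j) = 5 + (-12*(1 - j) - j) = 5 + ((-12 + 12*j) - j) = 5 + (-12 + 11*j) = -7 + 11*j)
((h(127) + 15837) - 7367) + (23*(-92) - 62) = (((-7 + 11*127) + 15837) - 7367) + (23*(-92) - 62) = (((-7 + 1397) + 15837) - 7367) + (-2116 - 62) = ((1390 + 15837) - 7367) - 2178 = (17227 - 7367) - 2178 = 9860 - 2178 = 7682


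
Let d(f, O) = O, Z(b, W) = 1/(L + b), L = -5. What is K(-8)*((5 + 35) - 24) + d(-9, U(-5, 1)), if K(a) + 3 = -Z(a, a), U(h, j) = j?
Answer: -595/13 ≈ -45.769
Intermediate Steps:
Z(b, W) = 1/(-5 + b)
K(a) = -3 - 1/(-5 + a)
K(-8)*((5 + 35) - 24) + d(-9, U(-5, 1)) = ((14 - 3*(-8))/(-5 - 8))*((5 + 35) - 24) + 1 = ((14 + 24)/(-13))*(40 - 24) + 1 = -1/13*38*16 + 1 = -38/13*16 + 1 = -608/13 + 1 = -595/13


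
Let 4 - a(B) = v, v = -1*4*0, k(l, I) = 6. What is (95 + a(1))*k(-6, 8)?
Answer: 594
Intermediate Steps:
v = 0 (v = -4*0 = 0)
a(B) = 4 (a(B) = 4 - 1*0 = 4 + 0 = 4)
(95 + a(1))*k(-6, 8) = (95 + 4)*6 = 99*6 = 594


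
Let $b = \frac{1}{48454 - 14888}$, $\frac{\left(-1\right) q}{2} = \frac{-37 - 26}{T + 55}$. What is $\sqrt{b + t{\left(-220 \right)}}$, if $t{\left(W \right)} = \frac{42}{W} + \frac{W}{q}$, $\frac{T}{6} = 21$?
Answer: $\frac{2 i \sqrt{29705447977520315}}{19384365} \approx 17.783 i$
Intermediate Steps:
$T = 126$ ($T = 6 \cdot 21 = 126$)
$q = \frac{126}{181}$ ($q = - 2 \frac{-37 - 26}{126 + 55} = - 2 \left(- \frac{63}{181}\right) = - 2 \left(\left(-63\right) \frac{1}{181}\right) = \left(-2\right) \left(- \frac{63}{181}\right) = \frac{126}{181} \approx 0.69613$)
$b = \frac{1}{33566} \approx 2.9792 \cdot 10^{-5}$
$t{\left(W \right)} = \frac{42}{W} + \frac{181 W}{126}$ ($t{\left(W \right)} = \frac{42}{W} + \frac{W}{\frac{126}{181}} = \frac{42}{W} + W \frac{181}{126} = \frac{42}{W} + \frac{181 W}{126}$)
$\sqrt{b + t{\left(-220 \right)}} = \sqrt{\frac{1}{33566} + \left(\frac{42}{-220} + \frac{181}{126} \left(-220\right)\right)} = \sqrt{\frac{1}{33566} + \left(42 \left(- \frac{1}{220}\right) - \frac{19910}{63}\right)} = \sqrt{\frac{1}{33566} - \frac{2191423}{6930}} = \sqrt{- \frac{18389324372}{58153095}} = \frac{2 i \sqrt{29705447977520315}}{19384365}$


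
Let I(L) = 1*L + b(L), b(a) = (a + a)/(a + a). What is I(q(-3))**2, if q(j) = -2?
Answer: 1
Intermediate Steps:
b(a) = 1 (b(a) = (2*a)/((2*a)) = (2*a)*(1/(2*a)) = 1)
I(L) = 1 + L (I(L) = 1*L + 1 = L + 1 = 1 + L)
I(q(-3))**2 = (1 - 2)**2 = (-1)**2 = 1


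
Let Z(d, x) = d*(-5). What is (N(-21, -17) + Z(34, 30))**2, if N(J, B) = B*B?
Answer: 14161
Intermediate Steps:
Z(d, x) = -5*d
N(J, B) = B**2
(N(-21, -17) + Z(34, 30))**2 = ((-17)**2 - 5*34)**2 = (289 - 170)**2 = 119**2 = 14161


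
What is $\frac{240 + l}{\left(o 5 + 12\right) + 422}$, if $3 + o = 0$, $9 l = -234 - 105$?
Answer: $\frac{607}{1257} \approx 0.4829$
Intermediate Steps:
$l = - \frac{113}{3}$ ($l = \frac{-234 - 105}{9} = \frac{1}{9} \left(-339\right) = - \frac{113}{3} \approx -37.667$)
$o = -3$ ($o = -3 + 0 = -3$)
$\frac{240 + l}{\left(o 5 + 12\right) + 422} = \frac{240 - \frac{113}{3}}{\left(\left(-3\right) 5 + 12\right) + 422} = \frac{607}{3 \left(\left(-15 + 12\right) + 422\right)} = \frac{607}{3 \left(-3 + 422\right)} = \frac{607}{3 \cdot 419} = \frac{607}{3} \cdot \frac{1}{419} = \frac{607}{1257}$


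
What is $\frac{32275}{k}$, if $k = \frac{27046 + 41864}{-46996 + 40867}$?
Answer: $- \frac{13187565}{4594} \approx -2870.6$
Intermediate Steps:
$k = - \frac{22970}{2043}$ ($k = \frac{68910}{-6129} = 68910 \left(- \frac{1}{6129}\right) = - \frac{22970}{2043} \approx -11.243$)
$\frac{32275}{k} = \frac{32275}{- \frac{22970}{2043}} = 32275 \left(- \frac{2043}{22970}\right) = - \frac{13187565}{4594}$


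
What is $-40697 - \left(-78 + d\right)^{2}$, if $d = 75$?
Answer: $-40706$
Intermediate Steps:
$-40697 - \left(-78 + d\right)^{2} = -40697 - \left(-78 + 75\right)^{2} = -40697 - \left(-3\right)^{2} = -40697 - 9 = -40706$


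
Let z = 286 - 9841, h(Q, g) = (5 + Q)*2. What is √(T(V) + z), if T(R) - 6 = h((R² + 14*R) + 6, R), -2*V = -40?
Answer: I*√8167 ≈ 90.371*I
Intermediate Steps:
V = 20 (V = -½*(-40) = 20)
h(Q, g) = 10 + 2*Q
T(R) = 28 + 2*R² + 28*R (T(R) = 6 + (10 + 2*((R² + 14*R) + 6)) = 6 + (10 + 2*(6 + R² + 14*R)) = 6 + (10 + (12 + 2*R² + 28*R)) = 6 + (22 + 2*R² + 28*R) = 28 + 2*R² + 28*R)
z = -9555
√(T(V) + z) = √((28 + 2*20² + 28*20) - 9555) = √((28 + 2*400 + 560) - 9555) = √((28 + 800 + 560) - 9555) = √(1388 - 9555) = √(-8167) = I*√8167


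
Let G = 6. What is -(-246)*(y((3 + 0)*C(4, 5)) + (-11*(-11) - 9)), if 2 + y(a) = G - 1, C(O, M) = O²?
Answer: 28290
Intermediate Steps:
y(a) = 3 (y(a) = -2 + (6 - 1) = -2 + 5 = 3)
-(-246)*(y((3 + 0)*C(4, 5)) + (-11*(-11) - 9)) = -(-246)*(3 + (-11*(-11) - 9)) = -(-246)*(3 + (121 - 9)) = -(-246)*(3 + 112) = -(-246)*115 = -1*(-28290) = 28290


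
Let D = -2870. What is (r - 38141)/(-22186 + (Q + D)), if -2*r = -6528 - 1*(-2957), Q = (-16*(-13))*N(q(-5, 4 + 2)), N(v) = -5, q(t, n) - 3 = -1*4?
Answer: 72711/52192 ≈ 1.3931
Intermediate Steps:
q(t, n) = -1 (q(t, n) = 3 - 1*4 = 3 - 4 = -1)
Q = -1040 (Q = -16*(-13)*(-5) = 208*(-5) = -1040)
r = 3571/2 (r = -(-6528 - 1*(-2957))/2 = -(-6528 + 2957)/2 = -½*(-3571) = 3571/2 ≈ 1785.5)
(r - 38141)/(-22186 + (Q + D)) = (3571/2 - 38141)/(-22186 + (-1040 - 2870)) = -72711/(2*(-22186 - 3910)) = -72711/2/(-26096) = -72711/2*(-1/26096) = 72711/52192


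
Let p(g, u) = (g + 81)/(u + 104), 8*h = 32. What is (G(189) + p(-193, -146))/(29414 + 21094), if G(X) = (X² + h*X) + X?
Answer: 55003/75762 ≈ 0.72600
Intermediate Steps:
h = 4 (h = (⅛)*32 = 4)
p(g, u) = (81 + g)/(104 + u)
G(X) = X² + 5*X (G(X) = (X² + 4*X) + X = X² + 5*X)
(G(189) + p(-193, -146))/(29414 + 21094) = (189*(5 + 189) + (81 - 193)/(104 - 146))/(29414 + 21094) = (189*194 - 112/(-42))/50508 = (36666 - 1/42*(-112))*(1/50508) = (36666 + 8/3)*(1/50508) = (110006/3)*(1/50508) = 55003/75762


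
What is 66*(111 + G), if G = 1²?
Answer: 7392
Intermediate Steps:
G = 1
66*(111 + G) = 66*(111 + 1) = 66*112 = 7392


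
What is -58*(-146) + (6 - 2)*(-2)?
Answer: 8460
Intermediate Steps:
-58*(-146) + (6 - 2)*(-2) = 8468 + 4*(-2) = 8468 - 8 = 8460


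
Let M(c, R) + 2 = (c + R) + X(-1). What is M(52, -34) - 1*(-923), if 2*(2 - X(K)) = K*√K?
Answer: 941 + I/2 ≈ 941.0 + 0.5*I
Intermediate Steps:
X(K) = 2 - K^(3/2)/2 (X(K) = 2 - K*√K/2 = 2 - K^(3/2)/2)
M(c, R) = R + c + I/2 (M(c, R) = -2 + ((c + R) + (2 - (-1)*I/2)) = -2 + ((R + c) + (2 - (-1)*I/2)) = -2 + ((R + c) + (2 + I/2)) = -2 + (2 + R + c + I/2) = R + c + I/2)
M(52, -34) - 1*(-923) = (-34 + 52 + I/2) - 1*(-923) = (18 + I/2) + 923 = 941 + I/2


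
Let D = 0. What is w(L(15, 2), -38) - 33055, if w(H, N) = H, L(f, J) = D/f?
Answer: -33055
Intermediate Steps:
L(f, J) = 0 (L(f, J) = 0/f = 0)
w(L(15, 2), -38) - 33055 = 0 - 33055 = -33055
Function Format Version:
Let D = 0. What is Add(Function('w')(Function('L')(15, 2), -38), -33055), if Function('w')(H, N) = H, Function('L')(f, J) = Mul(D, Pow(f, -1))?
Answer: -33055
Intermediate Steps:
Function('L')(f, J) = 0 (Function('L')(f, J) = Mul(0, Pow(f, -1)) = 0)
Add(Function('w')(Function('L')(15, 2), -38), -33055) = Add(0, -33055) = -33055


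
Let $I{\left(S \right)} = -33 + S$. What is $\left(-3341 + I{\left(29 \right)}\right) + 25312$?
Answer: $21967$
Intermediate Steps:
$\left(-3341 + I{\left(29 \right)}\right) + 25312 = \left(-3341 + \left(-33 + 29\right)\right) + 25312 = \left(-3341 - 4\right) + 25312 = -3345 + 25312 = 21967$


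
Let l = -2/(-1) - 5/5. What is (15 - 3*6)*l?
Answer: -3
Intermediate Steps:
l = 1 (l = -2*(-1) - 5*⅕ = 2 - 1 = 1)
(15 - 3*6)*l = (15 - 3*6)*1 = (15 - 18)*1 = -3*1 = -3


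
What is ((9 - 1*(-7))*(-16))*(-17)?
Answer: 4352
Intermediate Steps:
((9 - 1*(-7))*(-16))*(-17) = ((9 + 7)*(-16))*(-17) = (16*(-16))*(-17) = -256*(-17) = 4352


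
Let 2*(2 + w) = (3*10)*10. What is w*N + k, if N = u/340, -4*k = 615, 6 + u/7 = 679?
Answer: 644953/340 ≈ 1896.9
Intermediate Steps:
u = 4711 (u = -42 + 7*679 = -42 + 4753 = 4711)
k = -615/4 (k = -1/4*615 = -615/4 ≈ -153.75)
N = 4711/340 ≈ 13.856
w = 148 (w = -2 + ((3*10)*10)/2 = -2 + (30*10)/2 = -2 + (1/2)*300 = -2 + 150 = 148)
w*N + k = 148*(4711/340) - 615/4 = 174307/85 - 615/4 = 644953/340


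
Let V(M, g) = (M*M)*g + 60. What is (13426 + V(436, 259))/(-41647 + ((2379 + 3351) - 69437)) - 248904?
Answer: -13136140183/52677 ≈ -2.4937e+5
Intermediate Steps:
V(M, g) = 60 + g*M**2 (V(M, g) = M**2*g + 60 = g*M**2 + 60 = 60 + g*M**2)
(13426 + V(436, 259))/(-41647 + ((2379 + 3351) - 69437)) - 248904 = (13426 + (60 + 259*436**2))/(-41647 + ((2379 + 3351) - 69437)) - 248904 = (13426 + (60 + 259*190096))/(-41647 + (5730 - 69437)) - 248904 = (13426 + (60 + 49234864))/(-41647 - 63707) - 248904 = (13426 + 49234924)/(-105354) - 248904 = 49248350*(-1/105354) - 248904 = -24624175/52677 - 248904 = -13136140183/52677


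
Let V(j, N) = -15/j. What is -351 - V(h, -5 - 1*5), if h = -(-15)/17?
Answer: -334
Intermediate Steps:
h = 15/17 (h = -(-15)/17 = -1*(-15/17) = 15/17 ≈ 0.88235)
-351 - V(h, -5 - 1*5) = -351 - (-15)/15/17 = -351 - (-15)*17/15 = -351 - 1*(-17) = -351 + 17 = -334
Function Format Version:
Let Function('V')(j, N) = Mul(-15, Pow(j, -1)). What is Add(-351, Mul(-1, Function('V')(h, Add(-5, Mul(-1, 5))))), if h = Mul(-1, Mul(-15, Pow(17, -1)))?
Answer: -334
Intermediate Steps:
h = Rational(15, 17) (h = Mul(-1, Mul(-15, Rational(1, 17))) = Mul(-1, Rational(-15, 17)) = Rational(15, 17) ≈ 0.88235)
Add(-351, Mul(-1, Function('V')(h, Add(-5, Mul(-1, 5))))) = Add(-351, Mul(-1, Mul(-15, Pow(Rational(15, 17), -1)))) = Add(-351, Mul(-1, Mul(-15, Rational(17, 15)))) = Add(-351, Mul(-1, -17)) = Add(-351, 17) = -334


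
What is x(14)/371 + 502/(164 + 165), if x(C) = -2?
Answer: 26512/17437 ≈ 1.5204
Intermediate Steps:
x(14)/371 + 502/(164 + 165) = -2/371 + 502/(164 + 165) = -2*1/371 + 502/329 = -2/371 + 502*(1/329) = -2/371 + 502/329 = 26512/17437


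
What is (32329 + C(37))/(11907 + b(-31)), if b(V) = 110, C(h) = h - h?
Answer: 32329/12017 ≈ 2.6903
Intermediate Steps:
C(h) = 0
(32329 + C(37))/(11907 + b(-31)) = (32329 + 0)/(11907 + 110) = 32329/12017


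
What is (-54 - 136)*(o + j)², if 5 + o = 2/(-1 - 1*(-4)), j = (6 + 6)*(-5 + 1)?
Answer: -4683310/9 ≈ -5.2037e+5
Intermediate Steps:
j = -48 (j = 12*(-4) = -48)
o = -13/3 (o = -5 + 2/(-1 - 1*(-4)) = -5 + 2/(-1 + 4) = -5 + 2/3 = -5 + 2*(⅓) = -5 + ⅔ = -13/3 ≈ -4.3333)
(-54 - 136)*(o + j)² = (-54 - 136)*(-13/3 - 48)² = -190*(-157/3)² = -190*24649/9 = -4683310/9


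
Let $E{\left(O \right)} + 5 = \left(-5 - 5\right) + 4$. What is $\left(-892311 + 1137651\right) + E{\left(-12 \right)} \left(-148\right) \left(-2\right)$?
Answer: $242084$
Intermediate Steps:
$E{\left(O \right)} = -11$ ($E{\left(O \right)} = -5 + \left(\left(-5 - 5\right) + 4\right) = -5 + \left(-10 + 4\right) = -5 - 6 = -11$)
$\left(-892311 + 1137651\right) + E{\left(-12 \right)} \left(-148\right) \left(-2\right) = \left(-892311 + 1137651\right) + \left(-11\right) \left(-148\right) \left(-2\right) = 245340 + 1628 \left(-2\right) = 245340 - 3256 = 242084$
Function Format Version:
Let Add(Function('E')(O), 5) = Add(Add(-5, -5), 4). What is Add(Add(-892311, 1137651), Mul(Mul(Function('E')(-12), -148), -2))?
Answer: 242084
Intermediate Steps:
Function('E')(O) = -11 (Function('E')(O) = Add(-5, Add(Add(-5, -5), 4)) = Add(-5, Add(-10, 4)) = Add(-5, -6) = -11)
Add(Add(-892311, 1137651), Mul(Mul(Function('E')(-12), -148), -2)) = Add(Add(-892311, 1137651), Mul(Mul(-11, -148), -2)) = Add(245340, Mul(1628, -2)) = Add(245340, -3256) = 242084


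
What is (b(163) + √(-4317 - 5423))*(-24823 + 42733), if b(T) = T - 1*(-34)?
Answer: 3528270 + 35820*I*√2435 ≈ 3.5283e+6 + 1.7676e+6*I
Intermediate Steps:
b(T) = 34 + T (b(T) = T + 34 = 34 + T)
(b(163) + √(-4317 - 5423))*(-24823 + 42733) = ((34 + 163) + √(-4317 - 5423))*(-24823 + 42733) = (197 + √(-9740))*17910 = (197 + 2*I*√2435)*17910 = 3528270 + 35820*I*√2435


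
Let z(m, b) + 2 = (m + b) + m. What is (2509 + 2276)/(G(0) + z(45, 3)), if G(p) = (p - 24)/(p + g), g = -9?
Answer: 14355/281 ≈ 51.085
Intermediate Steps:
z(m, b) = -2 + b + 2*m (z(m, b) = -2 + ((m + b) + m) = -2 + ((b + m) + m) = -2 + (b + 2*m) = -2 + b + 2*m)
G(p) = (-24 + p)/(-9 + p) (G(p) = (p - 24)/(p - 9) = (-24 + p)/(-9 + p))
(2509 + 2276)/(G(0) + z(45, 3)) = (2509 + 2276)/((-24 + 0)/(-9 + 0) + (-2 + 3 + 2*45)) = 4785/(-24/(-9) + (-2 + 3 + 90)) = 4785/(-1/9*(-24) + 91) = 4785/(8/3 + 91) = 4785/(281/3) = 4785*(3/281) = 14355/281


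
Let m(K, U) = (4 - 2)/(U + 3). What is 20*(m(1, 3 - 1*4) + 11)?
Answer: 240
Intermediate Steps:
m(K, U) = 2/(3 + U)
20*(m(1, 3 - 1*4) + 11) = 20*(2/(3 + (3 - 1*4)) + 11) = 20*(2/(3 + (3 - 4)) + 11) = 20*(2/(3 - 1) + 11) = 20*(2/2 + 11) = 20*(2*(1/2) + 11) = 20*(1 + 11) = 20*12 = 240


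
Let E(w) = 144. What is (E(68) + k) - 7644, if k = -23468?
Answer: -30968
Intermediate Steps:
(E(68) + k) - 7644 = (144 - 23468) - 7644 = -23324 - 7644 = -30968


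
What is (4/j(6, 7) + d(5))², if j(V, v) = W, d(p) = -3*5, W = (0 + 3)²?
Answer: 17161/81 ≈ 211.86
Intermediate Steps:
W = 9 (W = 3² = 9)
d(p) = -15
j(V, v) = 9
(4/j(6, 7) + d(5))² = (4/9 - 15)² = (-131/9)² = 17161/81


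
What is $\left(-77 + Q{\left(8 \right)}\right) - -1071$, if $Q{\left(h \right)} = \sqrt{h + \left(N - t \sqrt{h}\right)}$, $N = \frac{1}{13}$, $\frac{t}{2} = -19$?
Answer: $994 + \frac{\sqrt{1365 + 12844 \sqrt{2}}}{13} \approx 1004.8$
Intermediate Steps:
$t = -38$ ($t = 2 \left(-19\right) = -38$)
$N = \frac{1}{13} \approx 0.076923$
$Q{\left(h \right)} = \sqrt{\frac{1}{13} + h + 38 \sqrt{h}}$ ($Q{\left(h \right)} = \sqrt{h - \left(- \frac{1}{13} - 38 \sqrt{h}\right)} = \sqrt{h + \left(\frac{1}{13} + 38 \sqrt{h}\right)} = \sqrt{\frac{1}{13} + h + 38 \sqrt{h}}$)
$\left(-77 + Q{\left(8 \right)}\right) - -1071 = \left(-77 + \frac{\sqrt{13 + 169 \cdot 8 + 6422 \sqrt{8}}}{13}\right) - -1071 = \left(-77 + \frac{\sqrt{13 + 1352 + 6422 \cdot 2 \sqrt{2}}}{13}\right) + 1071 = \left(-77 + \frac{\sqrt{13 + 1352 + 12844 \sqrt{2}}}{13}\right) + 1071 = \left(-77 + \frac{\sqrt{1365 + 12844 \sqrt{2}}}{13}\right) + 1071 = 994 + \frac{\sqrt{1365 + 12844 \sqrt{2}}}{13}$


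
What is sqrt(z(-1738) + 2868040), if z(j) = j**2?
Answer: 2*sqrt(1472171) ≈ 2426.7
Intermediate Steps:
sqrt(z(-1738) + 2868040) = sqrt((-1738)**2 + 2868040) = sqrt(3020644 + 2868040) = sqrt(5888684) = 2*sqrt(1472171)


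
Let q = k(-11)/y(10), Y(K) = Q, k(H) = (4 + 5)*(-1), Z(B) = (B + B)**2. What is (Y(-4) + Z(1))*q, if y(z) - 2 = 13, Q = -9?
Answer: 3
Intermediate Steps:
Z(B) = 4*B**2 (Z(B) = (2*B)**2 = 4*B**2)
k(H) = -9 (k(H) = 9*(-1) = -9)
y(z) = 15 (y(z) = 2 + 13 = 15)
Y(K) = -9
q = -3/5 (q = -9/15 = -9*1/15 = -3/5 ≈ -0.60000)
(Y(-4) + Z(1))*q = (-9 + 4*1**2)*(-3/5) = (-9 + 4*1)*(-3/5) = (-9 + 4)*(-3/5) = -5*(-3/5) = 3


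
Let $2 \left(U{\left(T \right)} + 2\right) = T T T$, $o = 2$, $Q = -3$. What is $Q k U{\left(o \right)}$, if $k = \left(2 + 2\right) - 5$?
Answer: $6$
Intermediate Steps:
$U{\left(T \right)} = -2 + \frac{T^{3}}{2}$ ($U{\left(T \right)} = -2 + \frac{T T T}{2} = -2 + \frac{T^{2} T}{2} = -2 + \frac{T^{3}}{2}$)
$k = -1$ ($k = 4 - 5 = -1$)
$Q k U{\left(o \right)} = \left(-3\right) \left(-1\right) \left(-2 + \frac{2^{3}}{2}\right) = 3 \left(-2 + \frac{1}{2} \cdot 8\right) = 3 \left(-2 + 4\right) = 3 \cdot 2 = 6$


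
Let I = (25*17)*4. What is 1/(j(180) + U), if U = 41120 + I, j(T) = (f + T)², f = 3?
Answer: 1/76309 ≈ 1.3105e-5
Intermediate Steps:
j(T) = (3 + T)²
I = 1700 (I = 425*4 = 1700)
U = 42820 (U = 41120 + 1700 = 42820)
1/(j(180) + U) = 1/((3 + 180)² + 42820) = 1/(183² + 42820) = 1/(33489 + 42820) = 1/76309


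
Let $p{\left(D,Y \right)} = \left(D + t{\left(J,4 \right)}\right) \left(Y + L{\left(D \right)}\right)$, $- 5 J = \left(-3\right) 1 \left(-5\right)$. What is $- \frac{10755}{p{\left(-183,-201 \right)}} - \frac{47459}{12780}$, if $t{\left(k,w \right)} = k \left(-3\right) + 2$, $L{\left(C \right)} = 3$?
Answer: $- \frac{48714239}{12089880} \approx -4.0293$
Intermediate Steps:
$J = -3$ ($J = - \frac{\left(-3\right) 1 \left(-5\right)}{5} = - \frac{\left(-3\right) \left(-5\right)}{5} = \left(- \frac{1}{5}\right) 15 = -3$)
$t{\left(k,w \right)} = 2 - 3 k$ ($t{\left(k,w \right)} = - 3 k + 2 = 2 - 3 k$)
$p{\left(D,Y \right)} = \left(3 + Y\right) \left(11 + D\right)$ ($p{\left(D,Y \right)} = \left(D + \left(2 - -9\right)\right) \left(Y + 3\right) = \left(D + \left(2 + 9\right)\right) \left(3 + Y\right) = \left(D + 11\right) \left(3 + Y\right) = \left(11 + D\right) \left(3 + Y\right) = \left(3 + Y\right) \left(11 + D\right)$)
$- \frac{10755}{p{\left(-183,-201 \right)}} - \frac{47459}{12780} = - \frac{10755}{33 + 3 \left(-183\right) + 11 \left(-201\right) - -36783} - \frac{47459}{12780} = - \frac{10755}{33 - 549 - 2211 + 36783} - \frac{47459}{12780} = - \frac{10755}{34056} - \frac{47459}{12780} = \left(-10755\right) \frac{1}{34056} - \frac{47459}{12780} = - \frac{1195}{3784} - \frac{47459}{12780} = - \frac{48714239}{12089880}$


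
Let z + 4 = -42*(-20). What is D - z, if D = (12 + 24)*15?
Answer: -296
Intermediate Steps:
D = 540 (D = 36*15 = 540)
z = 836 (z = -4 - 42*(-20) = -4 + 840 = 836)
D - z = 540 - 1*836 = 540 - 836 = -296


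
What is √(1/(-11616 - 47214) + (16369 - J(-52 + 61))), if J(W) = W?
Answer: √56621451145170/58830 ≈ 127.91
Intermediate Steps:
√(1/(-11616 - 47214) + (16369 - J(-52 + 61))) = √(1/(-11616 - 47214) + (16369 - (-52 + 61))) = √(1/(-58830) + (16369 - 1*9)) = √(-1/58830 + (16369 - 9)) = √(-1/58830 + 16360) = √(962458799/58830) = √56621451145170/58830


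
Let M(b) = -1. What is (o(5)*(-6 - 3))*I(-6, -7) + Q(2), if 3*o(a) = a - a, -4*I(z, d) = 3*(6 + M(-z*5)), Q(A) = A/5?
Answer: 2/5 ≈ 0.40000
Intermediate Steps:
Q(A) = A/5 (Q(A) = A*(1/5) = A/5)
I(z, d) = -15/4 (I(z, d) = -3*(6 - 1)/4 = -3*5/4 = -1/4*15 = -15/4)
o(a) = 0 (o(a) = (a - a)/3 = (1/3)*0 = 0)
(o(5)*(-6 - 3))*I(-6, -7) + Q(2) = (0*(-6 - 3))*(-15/4) + (1/5)*2 = (0*(-9))*(-15/4) + 2/5 = 0*(-15/4) + 2/5 = 0 + 2/5 = 2/5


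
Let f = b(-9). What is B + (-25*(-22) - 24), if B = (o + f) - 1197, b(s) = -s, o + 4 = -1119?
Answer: -1785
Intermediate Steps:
o = -1123 (o = -4 - 1119 = -1123)
f = 9 (f = -1*(-9) = 9)
B = -2311 (B = (-1123 + 9) - 1197 = -1114 - 1197 = -2311)
B + (-25*(-22) - 24) = -2311 + (-25*(-22) - 24) = -2311 + (550 - 24) = -2311 + 526 = -1785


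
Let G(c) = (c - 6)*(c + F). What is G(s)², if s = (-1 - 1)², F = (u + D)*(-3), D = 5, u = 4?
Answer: 2116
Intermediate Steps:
F = -27 (F = (4 + 5)*(-3) = 9*(-3) = -27)
s = 4 (s = (-2)² = 4)
G(c) = (-27 + c)*(-6 + c) (G(c) = (c - 6)*(c - 27) = (-6 + c)*(-27 + c) = (-27 + c)*(-6 + c))
G(s)² = (162 + 4² - 33*4)² = (162 + 16 - 132)² = 46² = 2116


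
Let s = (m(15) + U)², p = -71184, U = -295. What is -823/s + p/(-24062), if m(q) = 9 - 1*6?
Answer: 3024814775/1025811184 ≈ 2.9487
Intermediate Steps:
m(q) = 3 (m(q) = 9 - 6 = 3)
s = 85264 (s = (3 - 295)² = (-292)² = 85264)
-823/s + p/(-24062) = -823/85264 - 71184/(-24062) = -823*1/85264 - 71184*(-1/24062) = -823/85264 + 35592/12031 = 3024814775/1025811184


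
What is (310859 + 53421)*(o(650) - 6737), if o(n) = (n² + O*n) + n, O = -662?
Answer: -5058756360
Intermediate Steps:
o(n) = n² - 661*n (o(n) = (n² - 662*n) + n = n² - 661*n)
(310859 + 53421)*(o(650) - 6737) = (310859 + 53421)*(650*(-661 + 650) - 6737) = 364280*(650*(-11) - 6737) = 364280*(-7150 - 6737) = 364280*(-13887) = -5058756360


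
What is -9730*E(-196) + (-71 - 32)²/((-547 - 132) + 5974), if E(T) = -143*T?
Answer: -1444012359191/5295 ≈ -2.7271e+8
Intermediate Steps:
-9730*E(-196) + (-71 - 32)²/((-547 - 132) + 5974) = -9730*(-143*(-196)) + (-71 - 32)²/((-547 - 132) + 5974) = -9730/(1/28028) + (-103)²/(-679 + 5974) = -9730/1/28028 + 10609/5295 = -9730*28028 + 10609*(1/5295) = -272712440 + 10609/5295 = -1444012359191/5295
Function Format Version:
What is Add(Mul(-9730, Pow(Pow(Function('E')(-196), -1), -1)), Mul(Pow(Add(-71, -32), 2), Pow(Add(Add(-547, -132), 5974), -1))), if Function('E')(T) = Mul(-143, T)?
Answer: Rational(-1444012359191, 5295) ≈ -2.7271e+8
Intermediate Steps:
Add(Mul(-9730, Pow(Pow(Function('E')(-196), -1), -1)), Mul(Pow(Add(-71, -32), 2), Pow(Add(Add(-547, -132), 5974), -1))) = Add(Mul(-9730, Pow(Pow(Mul(-143, -196), -1), -1)), Mul(Pow(Add(-71, -32), 2), Pow(Add(Add(-547, -132), 5974), -1))) = Add(Mul(-9730, Pow(Pow(28028, -1), -1)), Mul(Pow(-103, 2), Pow(Add(-679, 5974), -1))) = Add(Mul(-9730, Pow(Rational(1, 28028), -1)), Mul(10609, Pow(5295, -1))) = Add(Mul(-9730, 28028), Mul(10609, Rational(1, 5295))) = Add(-272712440, Rational(10609, 5295)) = Rational(-1444012359191, 5295)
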